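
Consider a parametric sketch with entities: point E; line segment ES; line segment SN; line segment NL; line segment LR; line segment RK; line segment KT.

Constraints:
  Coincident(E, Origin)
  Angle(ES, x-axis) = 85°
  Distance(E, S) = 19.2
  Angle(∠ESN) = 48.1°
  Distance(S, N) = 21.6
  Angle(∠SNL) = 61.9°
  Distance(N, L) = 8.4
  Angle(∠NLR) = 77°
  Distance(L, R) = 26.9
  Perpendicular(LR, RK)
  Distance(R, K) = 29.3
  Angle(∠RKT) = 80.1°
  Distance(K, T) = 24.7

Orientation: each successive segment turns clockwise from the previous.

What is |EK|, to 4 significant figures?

46.80

∠NLR = 77.0° gives LR at 92.00° from the x-axis; with |LR| = 26.9, R = (7.380, 28.06). LR is perpendicular to RK, so RK runs at 2.000°; with |RK| = 29.3, K = (36.66, 29.09). Then |EK| = |K − E| = 46.80.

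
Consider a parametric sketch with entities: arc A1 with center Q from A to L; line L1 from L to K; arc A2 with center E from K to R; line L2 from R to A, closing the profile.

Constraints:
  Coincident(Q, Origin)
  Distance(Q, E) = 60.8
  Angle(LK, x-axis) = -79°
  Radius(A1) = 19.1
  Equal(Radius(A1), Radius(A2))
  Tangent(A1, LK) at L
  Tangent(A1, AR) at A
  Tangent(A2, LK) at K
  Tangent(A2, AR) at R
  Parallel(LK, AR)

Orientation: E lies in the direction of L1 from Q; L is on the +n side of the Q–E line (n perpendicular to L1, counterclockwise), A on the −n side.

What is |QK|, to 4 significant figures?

63.73

The slot axis is L1's direction at -79.0°, so u = (cos -79.0°, sin -79.0°) = (0.1908, -0.9816) and n = (−sin -79.0°, cos -79.0°) = (0.9816, 0.1908). Q is at the origin and E lies 60.8 along u from Q, so E = 60.8·u = (11.60, -59.68). Tangency of A1 to both parallel lines with radius 19.1 puts L and A at Q ± 19.1·n: L = (18.75, 3.644), A = (-18.75, -3.644). Equal radii place K and R the same way about E: K = E + 19.1·n = (30.35, -56.04), R = E − 19.1·n = (-7.148, -63.33). Then |QK| = |K − Q| = 63.73.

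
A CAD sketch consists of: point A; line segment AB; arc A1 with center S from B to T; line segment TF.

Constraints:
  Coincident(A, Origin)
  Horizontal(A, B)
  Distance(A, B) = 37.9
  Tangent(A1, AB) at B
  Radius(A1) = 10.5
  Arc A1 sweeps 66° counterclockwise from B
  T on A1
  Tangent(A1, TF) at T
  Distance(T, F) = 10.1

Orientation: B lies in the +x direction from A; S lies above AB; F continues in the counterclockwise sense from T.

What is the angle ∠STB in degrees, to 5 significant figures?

57.000°

A is at the origin; A and B share the same y with |AB| = 37.9 and B on the +x side, so B = (37.900, 0.0000). Since A1 is tangent to AB there, SB ⟂ AB, so S = B + (0, 10.5) = (37.900, 10.500). On A1, B sits at bearing -90° from S; a 66° counterclockwise sweep puts T at bearing -24°, so T = S + 10.5·(cos -24°, sin -24°) = (47.492, 6.2293). Then cos ∠STB = TS·TB / (|TS||TB|), giving 57.000°.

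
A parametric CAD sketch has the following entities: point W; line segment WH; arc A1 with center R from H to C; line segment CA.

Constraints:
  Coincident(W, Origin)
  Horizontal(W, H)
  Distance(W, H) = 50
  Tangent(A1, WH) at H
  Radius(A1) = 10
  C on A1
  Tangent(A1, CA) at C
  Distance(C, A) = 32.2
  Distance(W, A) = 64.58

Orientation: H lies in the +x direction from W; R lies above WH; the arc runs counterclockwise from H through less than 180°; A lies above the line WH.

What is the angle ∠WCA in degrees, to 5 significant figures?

81.630°

W is at the origin; WH is horizontal with |WH| = 50.0 and H on the +x side, so H = (50.000, 0.0000). Tangency of A1 to WH means the radius RH is perpendicular to WH, so R = H + (0, 10) = (50.000, 10.000). Since RC ⟂ CA (tangency), |RA| = √(10.0² + 32.2²) = 33.717 regardless of where C sits on A1. So A lies on both circle(W, 64.58) and circle(R, 33.717); the above-WH intersection is A = (47.611, 43.632). C is the foot of the tangent from A: C = (59.316, 13.635).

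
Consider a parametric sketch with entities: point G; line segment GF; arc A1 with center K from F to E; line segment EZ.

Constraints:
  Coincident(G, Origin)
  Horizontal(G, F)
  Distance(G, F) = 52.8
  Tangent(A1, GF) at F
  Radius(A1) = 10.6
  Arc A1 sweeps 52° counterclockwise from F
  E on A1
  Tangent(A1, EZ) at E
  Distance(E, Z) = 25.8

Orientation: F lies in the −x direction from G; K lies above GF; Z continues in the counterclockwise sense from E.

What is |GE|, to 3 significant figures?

44.6

Since A1 is tangent to GF there, KF ⟂ GF, so K = F + (0, 10.6) = (-52.8, 10.6). On A1, F sits at bearing -90° from K; a 52° counterclockwise sweep puts E at bearing -38°, so E = K + 10.6·(cos -38°, sin -38°) = (-44.4, 4.07). Then |GE| = |E − G| = 44.6.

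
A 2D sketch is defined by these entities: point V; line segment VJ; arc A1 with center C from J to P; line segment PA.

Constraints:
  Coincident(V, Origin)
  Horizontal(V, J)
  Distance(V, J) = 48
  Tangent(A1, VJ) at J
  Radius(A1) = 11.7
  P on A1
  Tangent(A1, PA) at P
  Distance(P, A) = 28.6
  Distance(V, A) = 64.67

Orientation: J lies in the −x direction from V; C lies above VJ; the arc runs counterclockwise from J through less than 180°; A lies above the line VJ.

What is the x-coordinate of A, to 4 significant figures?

-48.66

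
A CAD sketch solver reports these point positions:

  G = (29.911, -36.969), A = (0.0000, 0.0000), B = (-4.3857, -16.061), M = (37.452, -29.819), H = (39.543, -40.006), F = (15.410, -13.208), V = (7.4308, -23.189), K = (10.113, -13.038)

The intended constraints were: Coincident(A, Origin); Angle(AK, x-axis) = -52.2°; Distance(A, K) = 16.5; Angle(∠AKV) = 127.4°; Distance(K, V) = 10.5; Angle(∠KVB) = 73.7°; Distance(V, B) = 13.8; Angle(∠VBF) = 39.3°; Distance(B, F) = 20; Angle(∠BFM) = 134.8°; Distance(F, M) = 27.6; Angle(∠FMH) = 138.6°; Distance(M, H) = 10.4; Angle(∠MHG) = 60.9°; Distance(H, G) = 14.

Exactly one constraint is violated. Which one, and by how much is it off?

Distance(H, G) = 14 — off by 3.90.

A = (0.00, 0.00) ✓; AK at -52.20° ✓; |AK| = 16.50 ✓; ∠AKV = 127.4° ✓; |KV| = 10.50 ✓; ∠KVB = 73.70° ✓; |VB| = 13.80 ✓; ∠VBF = 39.30° ✓; |BF| = 20.00 ✓; ∠BFM = 134.8° ✓; |FM| = 27.60 ✓; ∠FMH = 138.6° ✓; |MH| = 10.40 ✓; ∠MHG = 60.90° ✓; |HG| = 10.10 ✗.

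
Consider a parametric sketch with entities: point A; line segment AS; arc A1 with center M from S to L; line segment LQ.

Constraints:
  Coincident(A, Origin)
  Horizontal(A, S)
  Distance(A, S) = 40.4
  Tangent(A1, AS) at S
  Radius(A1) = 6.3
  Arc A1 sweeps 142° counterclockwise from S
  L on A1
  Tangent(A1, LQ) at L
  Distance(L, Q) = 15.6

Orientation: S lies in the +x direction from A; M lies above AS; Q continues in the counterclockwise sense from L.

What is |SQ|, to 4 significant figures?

22.50

A is at the origin; A and S share the same y with |AS| = 40.4 and S on the +x side, so S = (40.40, 0.000). The tangent condition forces MS to be normal to AS, so M = S + (0, 6.3) = (40.40, 6.300). On A1, S sits at bearing -90° from M; a 142° counterclockwise sweep puts L at bearing 52°, so L = M + 6.3·(cos 52°, sin 52°) = (44.28, 11.26). A1 meets LQ tangentially, so ML is at right angles to LQ, so LQ runs along (−sin 52°, cos 52°); with |LQ| = 15.6, Q = (31.99, 20.87). Then |SQ| = |Q − S| = 22.50.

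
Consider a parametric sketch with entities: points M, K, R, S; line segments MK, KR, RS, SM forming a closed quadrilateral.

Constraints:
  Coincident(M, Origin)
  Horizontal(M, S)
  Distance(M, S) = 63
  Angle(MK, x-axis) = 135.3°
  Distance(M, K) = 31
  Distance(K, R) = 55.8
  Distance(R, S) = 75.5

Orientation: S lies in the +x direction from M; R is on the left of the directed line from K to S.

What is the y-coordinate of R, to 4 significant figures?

60.65

M is at the origin; M and S share the same y with |MS| = 63.0 and S in +x, so S = (63.0, 0). MK runs at 135.3° with |MK| = 31.0, so K = (-22.03, 21.81). R is determined by |KR| = 55.8 and |RS| = 75.5 together: it lies at the intersection of circle(K, 55.8) and circle(S, 75.5). With |KS| = 87.79, the foot of the radical line on KS is 29.16 from K and the perpendicular offset is √(55.8² − 29.16²) = 47.57. Taking the left-of-KS solution: R = (18.03, 60.65).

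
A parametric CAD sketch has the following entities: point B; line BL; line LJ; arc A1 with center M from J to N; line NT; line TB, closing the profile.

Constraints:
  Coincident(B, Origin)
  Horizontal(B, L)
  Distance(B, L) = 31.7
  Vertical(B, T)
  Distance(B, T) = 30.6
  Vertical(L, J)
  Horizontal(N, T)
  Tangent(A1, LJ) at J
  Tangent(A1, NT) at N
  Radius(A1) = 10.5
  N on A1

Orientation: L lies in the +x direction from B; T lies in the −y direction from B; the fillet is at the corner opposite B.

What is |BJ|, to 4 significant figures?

37.54

The virtual corner opposite B is at (31.70, -30.60). Tangency of A1 to LJ means the radius MJ is perpendicular to LJ and the tangent condition forces MN to be normal to NT, with radius 10.5, so the center M sits 10.5 in from both sides at M = (21.20, -20.10). That places the tangent points at J = (31.70, -20.10) on LJ and N = (21.20, -30.60) on NT. Then |BJ| = |J − B| = 37.54.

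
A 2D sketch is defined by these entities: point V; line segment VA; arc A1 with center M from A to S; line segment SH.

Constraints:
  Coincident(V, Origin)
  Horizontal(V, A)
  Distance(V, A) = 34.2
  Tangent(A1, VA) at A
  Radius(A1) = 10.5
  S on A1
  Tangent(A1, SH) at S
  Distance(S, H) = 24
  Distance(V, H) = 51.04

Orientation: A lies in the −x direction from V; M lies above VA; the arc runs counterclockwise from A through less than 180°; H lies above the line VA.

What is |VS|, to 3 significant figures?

29.1

V is at the origin; V and A share the same y with |VA| = 34.2 and A on the −x side, so A = (-34.2, 0.00). The tangent condition forces MA to be normal to VA, so M = A + (0, 10.5) = (-34.2, 10.5). Since MS ⟂ SH (tangency), |MH| = √(10.5² + 24.0²) = 26.2 regardless of where S sits on A1. So H lies on both circle(V, 51.04) and circle(M, 26.2); the above-VA intersection is H = (-35.5, 36.7). S is the foot of the tangent from H: S = (-24.8, 15.2).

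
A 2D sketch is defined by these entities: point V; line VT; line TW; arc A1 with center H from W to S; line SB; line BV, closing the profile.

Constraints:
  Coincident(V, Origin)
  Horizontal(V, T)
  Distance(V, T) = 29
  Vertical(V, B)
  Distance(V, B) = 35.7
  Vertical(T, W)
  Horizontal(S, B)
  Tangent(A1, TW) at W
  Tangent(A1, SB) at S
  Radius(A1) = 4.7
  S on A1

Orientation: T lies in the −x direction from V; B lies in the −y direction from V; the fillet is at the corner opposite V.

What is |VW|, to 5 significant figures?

42.450

The virtual corner opposite V is at (-29.000, -35.700). The tangent condition forces HW to be normal to TW and tangency of A1 to SB means the radius HS is perpendicular to SB, with radius 4.7, so the center H sits 4.7 in from both sides at H = (-24.300, -31.000). That places the tangent points at W = (-29.000, -31.000) on TW and S = (-24.300, -35.700) on SB. Then |VW| = |W − V| = 42.450.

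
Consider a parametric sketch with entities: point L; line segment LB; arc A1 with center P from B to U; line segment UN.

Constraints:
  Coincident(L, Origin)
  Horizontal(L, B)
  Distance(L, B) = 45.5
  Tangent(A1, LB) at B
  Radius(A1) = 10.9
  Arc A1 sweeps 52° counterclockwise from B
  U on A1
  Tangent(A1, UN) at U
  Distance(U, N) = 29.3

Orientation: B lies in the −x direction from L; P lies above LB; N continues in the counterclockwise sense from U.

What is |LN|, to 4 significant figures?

33.17

On A1, B sits at bearing -90° from P; a 52° counterclockwise sweep puts U at bearing -38°, so U = P + 10.9·(cos -38°, sin -38°) = (-36.91, 4.189). The tangent condition forces PU to be normal to UN, so UN runs along (−sin -38°, cos -38°); with |UN| = 29.3, N = (-18.87, 27.28). Then |LN| = |N − L| = 33.17.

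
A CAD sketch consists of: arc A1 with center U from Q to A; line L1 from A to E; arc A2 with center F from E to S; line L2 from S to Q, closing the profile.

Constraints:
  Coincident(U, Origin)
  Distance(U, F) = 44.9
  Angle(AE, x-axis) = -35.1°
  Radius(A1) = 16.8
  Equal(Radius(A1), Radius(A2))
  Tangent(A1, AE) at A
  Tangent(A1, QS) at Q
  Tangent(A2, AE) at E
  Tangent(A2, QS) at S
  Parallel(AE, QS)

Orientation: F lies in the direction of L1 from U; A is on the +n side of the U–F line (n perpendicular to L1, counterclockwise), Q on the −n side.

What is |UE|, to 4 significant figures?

47.94

The slot axis is L1's direction at -35.1°, so u = (cos -35.1°, sin -35.1°) = (0.8181, -0.5750) and n = (−sin -35.1°, cos -35.1°) = (0.5750, 0.8181). U is at the origin and F lies 44.9 along u from U, so F = 44.9·u = (36.73, -25.82). Tangency of A1 to both parallel lines with radius 16.8 puts A and Q at U ± 16.8·n: A = (9.660, 13.74), Q = (-9.660, -13.74). Equal radii place E and S the same way about F: E = F + 16.8·n = (46.40, -12.07), S = F − 16.8·n = (27.07, -39.56). Then |UE| = |E − U| = 47.94.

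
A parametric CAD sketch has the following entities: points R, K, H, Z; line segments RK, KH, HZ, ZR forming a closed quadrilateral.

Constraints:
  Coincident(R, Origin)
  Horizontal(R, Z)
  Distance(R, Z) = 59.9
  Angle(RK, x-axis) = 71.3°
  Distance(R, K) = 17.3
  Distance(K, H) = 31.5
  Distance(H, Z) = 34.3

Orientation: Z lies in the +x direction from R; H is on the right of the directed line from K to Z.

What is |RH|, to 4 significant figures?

27.35

Checks: R.y = 0.00, Z.y = 0.00 ✓; |KH| = 31.50 ✓; |HZ| = 34.30 ✓.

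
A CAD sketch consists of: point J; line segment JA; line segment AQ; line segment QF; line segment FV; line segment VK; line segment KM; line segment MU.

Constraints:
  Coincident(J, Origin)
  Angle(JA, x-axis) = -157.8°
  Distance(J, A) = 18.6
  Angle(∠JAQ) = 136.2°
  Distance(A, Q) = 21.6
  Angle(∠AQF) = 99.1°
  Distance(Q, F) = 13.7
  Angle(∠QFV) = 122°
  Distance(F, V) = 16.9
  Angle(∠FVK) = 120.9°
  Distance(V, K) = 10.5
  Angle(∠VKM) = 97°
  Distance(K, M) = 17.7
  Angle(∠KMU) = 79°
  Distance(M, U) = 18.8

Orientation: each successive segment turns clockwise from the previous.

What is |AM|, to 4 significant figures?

5.975

J is at the origin; JA runs at -157.8° with length 18.6, so A = (-17.22, -7.028). ∠JAQ = 136.2° gives AQ at 158.4° from the x-axis; with |AQ| = 21.6, Q = (-37.30, 0.9237). ∠AQF = 99.1° gives QF at 77.50° from the x-axis; with |QF| = 13.7, F = (-34.34, 14.30). ∠QFV = 122.0° gives FV at 19.50° from the x-axis; with |FV| = 16.9, V = (-18.41, 19.94). ∠FVK = 120.9° gives VK at -39.60° from the x-axis; with |VK| = 10.5, K = (-10.32, 13.25). ∠VKM = 97.0° gives KM at -122.6° from the x-axis; with |KM| = 17.7, M = (-19.85, -1.664). Then |AM| = |M − A| = 5.975.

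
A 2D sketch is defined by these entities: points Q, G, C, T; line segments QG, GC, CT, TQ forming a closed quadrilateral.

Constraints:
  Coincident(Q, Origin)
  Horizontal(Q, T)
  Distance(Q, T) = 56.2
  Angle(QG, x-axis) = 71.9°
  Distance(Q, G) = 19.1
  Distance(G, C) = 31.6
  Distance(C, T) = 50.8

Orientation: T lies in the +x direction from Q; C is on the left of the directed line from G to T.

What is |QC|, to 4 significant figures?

49.67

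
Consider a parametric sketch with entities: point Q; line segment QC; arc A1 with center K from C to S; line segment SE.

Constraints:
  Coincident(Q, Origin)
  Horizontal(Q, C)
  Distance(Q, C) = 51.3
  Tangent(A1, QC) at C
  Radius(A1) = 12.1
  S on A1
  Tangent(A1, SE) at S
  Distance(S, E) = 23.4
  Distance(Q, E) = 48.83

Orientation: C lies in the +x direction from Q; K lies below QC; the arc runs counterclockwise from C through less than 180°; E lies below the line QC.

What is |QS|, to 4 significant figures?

40.65

Checks: |KS| = 12.10 ✓; ∠(KS, SE) = 90.00° ✓; |SE| = 23.40 ✓; |QE| = 48.83 ✓.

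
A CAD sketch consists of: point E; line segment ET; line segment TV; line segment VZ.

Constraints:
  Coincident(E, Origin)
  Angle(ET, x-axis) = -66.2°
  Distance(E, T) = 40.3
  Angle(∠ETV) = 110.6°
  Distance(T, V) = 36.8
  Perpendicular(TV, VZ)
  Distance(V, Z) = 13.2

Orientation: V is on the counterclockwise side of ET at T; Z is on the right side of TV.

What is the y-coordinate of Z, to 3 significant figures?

-48.0

E is at the origin; ET runs at -66.2° with length 40.3, so T = 40.3·(cos -66.2°, sin -66.2°) = (16.3, -36.9). ∠ETV = 110.6°, so TV runs at -66.2° + (180° − 110.6°) = 3.20° from the x-axis; with |TV| = 36.8, V = T + 36.8·(cos 3.20°, sin 3.20°) = (53.0, -34.8). TV is perpendicular to VZ; with |VZ| = 13.2 on the right of TV, Z = V + 13.2·(0.0558, -0.998) = (53.7, -48.0). So Z.y = -48.0.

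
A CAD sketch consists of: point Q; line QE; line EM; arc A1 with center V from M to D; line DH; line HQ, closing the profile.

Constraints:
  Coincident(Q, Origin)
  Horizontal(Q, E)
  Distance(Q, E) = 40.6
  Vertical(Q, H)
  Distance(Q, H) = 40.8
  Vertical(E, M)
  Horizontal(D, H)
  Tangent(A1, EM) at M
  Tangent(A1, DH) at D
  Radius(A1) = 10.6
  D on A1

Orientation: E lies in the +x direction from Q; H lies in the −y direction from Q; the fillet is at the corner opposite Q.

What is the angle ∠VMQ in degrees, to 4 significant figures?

36.64°

Q is at the origin; Q and E share the same y with |QE| = 40.6 and E on the +x side, so E = (40.60, 0.000). QH is vertical with |QH| = 40.8 and H on the −y side, so H = (0.000, -40.80). The virtual corner opposite Q is at (40.60, -40.80). A1 meets EM tangentially, so VM is at right angles to EM and A1 meets DH tangentially, so VD is at right angles to DH, with radius 10.6, so the center V sits 10.6 in from both sides at V = (30.00, -30.20). That places the tangent points at M = (40.60, -30.20) on EM and D = (30.00, -40.80) on DH. Then cos ∠VMQ = MV·MQ / (|MV||MQ|), giving 36.64°.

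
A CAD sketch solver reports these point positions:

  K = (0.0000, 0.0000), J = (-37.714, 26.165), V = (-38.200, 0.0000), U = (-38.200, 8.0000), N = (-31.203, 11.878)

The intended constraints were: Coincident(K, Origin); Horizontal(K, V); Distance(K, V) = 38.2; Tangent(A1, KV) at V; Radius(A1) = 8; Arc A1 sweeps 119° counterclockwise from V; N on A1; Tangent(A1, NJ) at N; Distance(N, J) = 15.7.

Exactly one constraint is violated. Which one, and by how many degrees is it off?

Tangent(A1, NJ) at N — off by 4.50°.

K = (0.00, 0.00) ✓; K.y = 0.00, V.y = 0.00 ✓; |KV| = 38.20 ✓; ∠(UV, VK) = 90.00° ✓; |UV| = 8.000 ✓; bearing(U→N) − bearing(U→V) = 119.0° ✓; |UN| = 8.000 ✓; ∠(UN, NJ) = 94.50° ✗; |NJ| = 15.70 ✓.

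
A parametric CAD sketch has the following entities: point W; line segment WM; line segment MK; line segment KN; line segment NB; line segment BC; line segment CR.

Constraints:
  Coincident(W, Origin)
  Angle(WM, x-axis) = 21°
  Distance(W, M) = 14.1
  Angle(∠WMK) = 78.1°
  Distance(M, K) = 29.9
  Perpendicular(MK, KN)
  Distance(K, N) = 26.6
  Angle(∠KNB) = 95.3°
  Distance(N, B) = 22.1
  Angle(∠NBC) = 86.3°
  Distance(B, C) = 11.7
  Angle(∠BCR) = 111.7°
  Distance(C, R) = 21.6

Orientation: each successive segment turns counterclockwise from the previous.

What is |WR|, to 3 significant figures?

25.1

W is at the origin; WM runs at 21.0° with length 14.1, so M = (13.2, 5.05). ∠WMK = 78.1° gives MK at 123° from the x-axis; with |MK| = 29.9, K = (-3.08, 30.2). MK is perpendicular to KN, so KN runs at -147°; with |KN| = 26.6, N = (-25.4, 15.7). ∠KNB = 95.3° gives NB at -62.4° from the x-axis; with |NB| = 22.1, B = (-15.2, -3.88). ∠NBC = 86.3° gives BC at 31.3° from the x-axis; with |BC| = 11.7, C = (-5.18, 2.20). ∠BCR = 111.7° gives CR at 99.6° from the x-axis; with |CR| = 21.6, R = (-8.78, 23.5). Then |WR| = |R − W| = 25.1.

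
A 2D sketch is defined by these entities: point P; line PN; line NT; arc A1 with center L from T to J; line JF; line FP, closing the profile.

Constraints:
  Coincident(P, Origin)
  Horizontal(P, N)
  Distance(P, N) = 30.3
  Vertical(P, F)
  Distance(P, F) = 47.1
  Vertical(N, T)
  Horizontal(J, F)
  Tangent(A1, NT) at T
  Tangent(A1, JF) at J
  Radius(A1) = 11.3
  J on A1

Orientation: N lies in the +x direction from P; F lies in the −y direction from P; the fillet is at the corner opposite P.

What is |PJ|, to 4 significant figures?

50.79

P is at the origin; PN is horizontal with |PN| = 30.3 and N on the +x side, so N = (30.30, 0.000). P and F share the same x with |PF| = 47.1 and F on the −y side, so F = (0.000, -47.10). The virtual corner opposite P is at (30.30, -47.10). The tangent condition forces LT to be normal to NT and A1 meets JF tangentially, so LJ is at right angles to JF, with radius 11.3, so the center L sits 11.3 in from both sides at L = (19.00, -35.80). That places the tangent points at T = (30.30, -35.80) on NT and J = (19.00, -47.10) on JF. Then |PJ| = |J − P| = 50.79.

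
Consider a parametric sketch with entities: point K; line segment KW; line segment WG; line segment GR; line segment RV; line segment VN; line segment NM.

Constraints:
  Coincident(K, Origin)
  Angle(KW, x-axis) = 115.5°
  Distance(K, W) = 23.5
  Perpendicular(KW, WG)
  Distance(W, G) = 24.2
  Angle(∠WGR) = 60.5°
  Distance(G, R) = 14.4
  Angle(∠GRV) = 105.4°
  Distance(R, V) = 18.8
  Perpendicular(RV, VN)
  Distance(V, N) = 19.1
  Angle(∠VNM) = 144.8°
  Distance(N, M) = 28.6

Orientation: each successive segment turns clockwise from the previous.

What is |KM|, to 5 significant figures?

58.439

K is at the origin; KW runs at 115.5° with length 23.5, so W = (-10.117, 21.211). The perpendicularity gives WG at right angles to KW, so WG runs at 25.500°; with |WG| = 24.2, G = (11.726, 31.629). ∠WGR = 60.5° gives GR at -94.000° from the x-axis; with |GR| = 14.4, R = (10.721, 17.264). ∠GRV = 105.4° gives RV at -168.60° from the x-axis; with |RV| = 18.8, V = (-7.7080, 13.548). RV is perpendicular to VN, so VN runs at 101.40°; with |VN| = 19.1, N = (-11.483, 32.271). ∠VNM = 144.8° gives NM at 66.200° from the x-axis; with |NM| = 28.6, M = (0.058102, 58.439). Then |KM| = |M − K| = 58.439.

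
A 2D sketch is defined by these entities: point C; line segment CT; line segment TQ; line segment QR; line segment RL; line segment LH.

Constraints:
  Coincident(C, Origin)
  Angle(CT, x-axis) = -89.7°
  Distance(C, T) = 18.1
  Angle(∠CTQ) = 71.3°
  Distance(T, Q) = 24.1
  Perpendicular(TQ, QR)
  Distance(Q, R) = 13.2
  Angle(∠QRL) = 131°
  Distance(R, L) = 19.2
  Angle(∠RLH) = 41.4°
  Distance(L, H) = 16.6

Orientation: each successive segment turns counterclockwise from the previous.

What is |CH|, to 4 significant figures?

9.844

C is at the origin; CT runs at -89.7° with length 18.1, so T = (0.09477, -18.10). ∠CTQ = 71.3° gives TQ at 19.00° from the x-axis; with |TQ| = 24.1, Q = (22.88, -10.25). TQ is perpendicular to QR, so QR runs at 109.0°; with |QR| = 13.2, R = (18.58, 2.227). ∠QRL = 131.0° gives RL at 158.0° from the x-axis; with |RL| = 19.2, L = (0.7823, 9.420). ∠RLH = 41.4° gives LH at -63.40° from the x-axis; with |LH| = 16.6, H = (8.215, -5.423). Then |CH| = |H − C| = 9.844.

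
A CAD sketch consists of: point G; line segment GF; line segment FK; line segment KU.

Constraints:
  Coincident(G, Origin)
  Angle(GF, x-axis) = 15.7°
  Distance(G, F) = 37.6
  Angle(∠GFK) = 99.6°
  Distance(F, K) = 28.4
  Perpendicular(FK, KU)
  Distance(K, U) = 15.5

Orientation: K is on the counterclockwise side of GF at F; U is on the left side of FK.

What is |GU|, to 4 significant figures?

40.83

∠GFK = 99.6°, so FK runs at 15.7° + (180° − 99.6°) = 96.10° from the x-axis; with |FK| = 28.4, K = F + 28.4·(cos 96.10°, sin 96.10°) = (33.18, 38.41). The perpendicularity gives KU at right angles to FK; with |KU| = 15.5 on the left of FK, U = K + 15.5·(-0.9943, -0.1063) = (17.77, 36.77). Then |GU| = |U − G| = 40.83.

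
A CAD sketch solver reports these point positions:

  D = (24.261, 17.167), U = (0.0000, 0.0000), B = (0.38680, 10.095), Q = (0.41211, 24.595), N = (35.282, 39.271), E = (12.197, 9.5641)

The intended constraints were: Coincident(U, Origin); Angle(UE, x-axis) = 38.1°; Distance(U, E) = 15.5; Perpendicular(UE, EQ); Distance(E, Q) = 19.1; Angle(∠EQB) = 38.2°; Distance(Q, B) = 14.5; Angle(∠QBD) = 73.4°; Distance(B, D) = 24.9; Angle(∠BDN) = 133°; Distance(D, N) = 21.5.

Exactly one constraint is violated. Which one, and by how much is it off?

Distance(D, N) = 21.5 — off by 3.20.

U = (0.00, 0.00) ✓; UE at 38.10° ✓; |UE| = 15.50 ✓; ∠(UE, EQ) = 90.00° ✓; |EQ| = 19.10 ✓; ∠EQB = 38.20° ✓; |QB| = 14.50 ✓; ∠QBD = 73.40° ✓; |BD| = 24.90 ✓; ∠BDN = 133.0° ✓; |DN| = 24.70 ✗.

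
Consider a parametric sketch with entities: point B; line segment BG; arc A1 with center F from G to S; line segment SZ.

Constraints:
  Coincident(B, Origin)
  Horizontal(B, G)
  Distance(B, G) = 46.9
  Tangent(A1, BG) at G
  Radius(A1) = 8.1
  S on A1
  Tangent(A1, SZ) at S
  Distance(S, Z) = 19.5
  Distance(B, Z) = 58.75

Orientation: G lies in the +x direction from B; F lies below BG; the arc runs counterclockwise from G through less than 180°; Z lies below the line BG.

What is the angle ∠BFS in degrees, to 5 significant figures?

44.175°

B is at the origin; B and G share the same y with |BG| = 46.9 and G on the +x side, so G = (46.900, 0.0000). A1 meets BG tangentially, so FG is at right angles to BG, so F = G + (0, -8.1) = (46.900, -8.1000). Since FS ⟂ SZ (tangency), |FZ| = √(8.1² + 19.5²) = 21.115 regardless of where S sits on A1. So Z lies on both circle(B, 58.75) and circle(F, 21.115); the below-BG intersection is Z = (51.225, -28.768). S is the foot of the tangent from Z: S = (40.215, -12.673).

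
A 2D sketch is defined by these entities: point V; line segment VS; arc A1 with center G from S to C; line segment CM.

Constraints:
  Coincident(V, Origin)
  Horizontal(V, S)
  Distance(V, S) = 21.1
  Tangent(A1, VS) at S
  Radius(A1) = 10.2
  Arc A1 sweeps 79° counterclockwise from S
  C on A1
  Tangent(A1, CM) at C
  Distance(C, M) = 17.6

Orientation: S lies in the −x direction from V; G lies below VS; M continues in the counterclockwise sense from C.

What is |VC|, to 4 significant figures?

32.19

A1 meets VS tangentially, so GS is at right angles to VS, so G = S + (0, -10.2) = (-21.10, -10.20). On A1, S sits at bearing 90° from G; a 79° counterclockwise sweep puts C at bearing 169°, so C = G + 10.2·(cos 169°, sin 169°) = (-31.11, -8.254). Then |VC| = |C − V| = 32.19.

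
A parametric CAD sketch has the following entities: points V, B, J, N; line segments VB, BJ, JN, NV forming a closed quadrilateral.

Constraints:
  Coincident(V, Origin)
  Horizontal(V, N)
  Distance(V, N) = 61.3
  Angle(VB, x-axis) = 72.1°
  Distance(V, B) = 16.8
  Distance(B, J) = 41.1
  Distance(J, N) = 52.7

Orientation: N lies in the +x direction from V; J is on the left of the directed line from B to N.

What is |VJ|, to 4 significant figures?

56.60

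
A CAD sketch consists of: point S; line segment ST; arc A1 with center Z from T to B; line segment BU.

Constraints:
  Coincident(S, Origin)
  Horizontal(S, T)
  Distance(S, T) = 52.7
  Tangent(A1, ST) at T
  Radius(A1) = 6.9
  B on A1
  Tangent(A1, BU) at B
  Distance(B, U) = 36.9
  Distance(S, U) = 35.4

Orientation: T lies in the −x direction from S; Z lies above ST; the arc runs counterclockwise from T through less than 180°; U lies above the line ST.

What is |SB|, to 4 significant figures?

47.88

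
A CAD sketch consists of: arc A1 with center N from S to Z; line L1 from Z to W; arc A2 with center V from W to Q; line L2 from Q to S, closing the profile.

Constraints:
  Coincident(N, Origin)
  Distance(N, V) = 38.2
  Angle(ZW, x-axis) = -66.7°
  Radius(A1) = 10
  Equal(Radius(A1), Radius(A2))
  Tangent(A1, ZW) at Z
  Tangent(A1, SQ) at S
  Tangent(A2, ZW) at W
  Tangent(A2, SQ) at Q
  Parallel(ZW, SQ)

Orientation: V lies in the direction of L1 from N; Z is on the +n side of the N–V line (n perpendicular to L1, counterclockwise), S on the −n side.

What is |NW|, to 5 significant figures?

39.487

The slot axis is L1's direction at -66.7°, so u = (cos -66.7°, sin -66.7°) = (0.39555, -0.91845) and n = (−sin -66.7°, cos -66.7°) = (0.91845, 0.39555). N is at the origin and V lies 38.2 along u from N, so V = 38.2·u = (15.110, -35.085). Tangency of A1 to both parallel lines with radius 10.0 puts Z and S at N ± 10.0·n: Z = (9.1845, 3.9555), S = (-9.1845, -3.9555). Equal radii place W and Q the same way about V: W = V + 10.0·n = (24.294, -31.129), Q = V − 10.0·n = (5.9254, -39.040). Then |NW| = |W − N| = 39.487.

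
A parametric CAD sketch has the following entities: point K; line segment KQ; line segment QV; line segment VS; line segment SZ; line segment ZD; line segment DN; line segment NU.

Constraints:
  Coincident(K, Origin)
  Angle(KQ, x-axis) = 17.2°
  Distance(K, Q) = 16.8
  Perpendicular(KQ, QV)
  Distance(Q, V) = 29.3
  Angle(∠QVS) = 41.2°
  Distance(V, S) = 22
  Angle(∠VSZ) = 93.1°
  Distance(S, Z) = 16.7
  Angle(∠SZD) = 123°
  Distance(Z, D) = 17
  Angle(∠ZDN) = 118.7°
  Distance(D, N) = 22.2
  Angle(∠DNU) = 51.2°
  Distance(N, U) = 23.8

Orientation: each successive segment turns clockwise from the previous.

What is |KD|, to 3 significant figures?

31.2

∠VSZ = 93.1° gives SZ at 61.5° from the x-axis; with |SZ| = 16.7, Z = (13.9, 3.18). ∠SZD = 123.0° gives ZD at 4.50° from the x-axis; with |ZD| = 17.0, D = (30.9, 4.52). Then |KD| = |D − K| = 31.2.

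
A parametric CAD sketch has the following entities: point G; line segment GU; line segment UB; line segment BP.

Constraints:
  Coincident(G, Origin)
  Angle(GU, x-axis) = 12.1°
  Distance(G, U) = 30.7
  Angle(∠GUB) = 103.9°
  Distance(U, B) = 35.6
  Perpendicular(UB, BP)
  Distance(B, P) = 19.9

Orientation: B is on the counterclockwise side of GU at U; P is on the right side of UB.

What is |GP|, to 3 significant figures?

65.7

G is at the origin; GU runs at 12.1° with length 30.7, so U = 30.7·(cos 12.1°, sin 12.1°) = (30.0, 6.44). ∠GUB = 103.9°, so UB runs at 12.1° + (180° − 103.9°) = 88.2° from the x-axis; with |UB| = 35.6, B = U + 35.6·(cos 88.2°, sin 88.2°) = (31.1, 42.0). UB ⟂ BP; with |BP| = 19.9 on the right of UB, P = B + 19.9·(1.00, -0.0314) = (51.0, 41.4). Then |GP| = |P − G| = 65.7.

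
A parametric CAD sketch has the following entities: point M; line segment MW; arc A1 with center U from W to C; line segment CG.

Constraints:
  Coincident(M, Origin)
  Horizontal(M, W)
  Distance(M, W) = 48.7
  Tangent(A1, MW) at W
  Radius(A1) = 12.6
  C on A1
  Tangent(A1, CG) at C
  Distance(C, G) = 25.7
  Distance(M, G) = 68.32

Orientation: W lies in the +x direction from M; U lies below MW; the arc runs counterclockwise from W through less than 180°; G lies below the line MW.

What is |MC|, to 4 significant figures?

43.96

M is at the origin; MW is horizontal with |MW| = 48.7 and W on the +x side, so W = (48.70, 0.000). Since A1 is tangent to MW there, UW ⟂ MW, so U = W + (0, -12.6) = (48.70, -12.60). Since UC ⟂ CG (tangency), |UG| = √(12.6² + 25.7²) = 28.62 regardless of where C sits on A1. So G lies on both circle(M, 68.32) and circle(U, 28.62); the below-MW intersection is G = (55.01, -40.52). C is the foot of the tangent from G: C = (38.89, -20.50).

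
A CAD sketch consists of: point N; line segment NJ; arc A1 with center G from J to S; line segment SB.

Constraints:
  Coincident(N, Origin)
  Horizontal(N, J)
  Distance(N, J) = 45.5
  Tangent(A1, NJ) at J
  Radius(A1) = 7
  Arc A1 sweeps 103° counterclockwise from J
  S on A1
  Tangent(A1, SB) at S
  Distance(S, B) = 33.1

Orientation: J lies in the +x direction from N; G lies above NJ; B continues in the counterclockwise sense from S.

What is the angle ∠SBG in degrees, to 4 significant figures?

11.94°

N is at the origin; N and J share the same y with |NJ| = 45.5 and J on the +x side, so J = (45.50, 0.000). The tangent condition forces GJ to be normal to NJ, so G = J + (0, 7) = (45.50, 7.000). On A1, J sits at bearing -90° from G; a 103° counterclockwise sweep puts S at bearing 13°, so S = G + 7.0·(cos 13°, sin 13°) = (52.32, 8.575). Tangency of A1 to SB means the radius GS is perpendicular to SB, so SB runs along (−sin 13°, cos 13°); with |SB| = 33.1, B = (44.87, 40.83). Then cos ∠SBG = BS·BG / (|BS||BG|), giving 11.94°.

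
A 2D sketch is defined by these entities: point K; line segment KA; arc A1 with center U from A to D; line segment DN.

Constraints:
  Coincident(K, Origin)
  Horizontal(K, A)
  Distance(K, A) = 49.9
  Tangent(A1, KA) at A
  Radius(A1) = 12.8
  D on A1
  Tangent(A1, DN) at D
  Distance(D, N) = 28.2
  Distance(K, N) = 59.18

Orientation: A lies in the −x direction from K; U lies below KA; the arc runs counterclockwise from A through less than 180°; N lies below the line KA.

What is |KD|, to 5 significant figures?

63.237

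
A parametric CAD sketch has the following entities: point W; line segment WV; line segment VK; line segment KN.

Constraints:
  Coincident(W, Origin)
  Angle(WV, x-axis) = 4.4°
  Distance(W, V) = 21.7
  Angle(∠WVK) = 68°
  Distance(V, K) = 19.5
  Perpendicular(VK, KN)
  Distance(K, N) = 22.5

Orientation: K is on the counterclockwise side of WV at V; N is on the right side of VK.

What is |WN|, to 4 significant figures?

44.11

W is at the origin; WV runs at 4.4° with length 21.7, so V = 21.7·(cos 4.4°, sin 4.4°) = (21.64, 1.665). ∠WVK = 68.0°, so VK runs at 4.4° + (180° − 68.0°) = 116.4° from the x-axis; with |VK| = 19.5, K = V + 19.5·(cos 116.4°, sin 116.4°) = (12.97, 19.13). The perpendicularity gives KN at right angles to VK; with |KN| = 22.5 on the right of VK, N = K + 22.5·(0.8957, 0.4446) = (33.12, 29.14). Then |WN| = |N − W| = 44.11.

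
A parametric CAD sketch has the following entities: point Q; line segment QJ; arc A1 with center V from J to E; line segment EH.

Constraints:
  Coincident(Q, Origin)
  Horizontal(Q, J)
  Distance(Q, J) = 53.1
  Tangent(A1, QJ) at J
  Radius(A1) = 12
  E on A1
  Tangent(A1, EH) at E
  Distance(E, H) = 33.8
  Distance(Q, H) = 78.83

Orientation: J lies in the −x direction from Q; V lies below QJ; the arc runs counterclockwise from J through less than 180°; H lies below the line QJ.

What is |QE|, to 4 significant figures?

66.27

Checks: Q.y = 0.00, J.y = 0.00 ✓; |VE| = 12.00 ✓; ∠(VE, EH) = 90.00° ✓; |EH| = 33.80 ✓; |QH| = 78.83 ✓.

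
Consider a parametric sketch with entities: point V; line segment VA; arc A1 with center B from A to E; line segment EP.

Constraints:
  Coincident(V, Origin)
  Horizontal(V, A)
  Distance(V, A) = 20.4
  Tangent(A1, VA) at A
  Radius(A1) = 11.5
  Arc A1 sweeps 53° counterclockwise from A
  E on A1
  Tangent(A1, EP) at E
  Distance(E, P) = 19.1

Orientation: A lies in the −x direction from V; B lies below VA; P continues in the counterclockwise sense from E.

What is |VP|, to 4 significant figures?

45.62

V is at the origin; V and A share the same y with |VA| = 20.4 and A on the −x side, so A = (-20.40, 0.000). Tangency of A1 to VA means the radius BA is perpendicular to VA, so B = A + (0, -11.5) = (-20.40, -11.50). On A1, A sits at bearing 90° from B; a 53° counterclockwise sweep puts E at bearing 143°, so E = B + 11.5·(cos 143°, sin 143°) = (-29.58, -4.579). Since A1 is tangent to EP there, BE ⟂ EP, so EP runs along (−sin 143°, cos 143°); with |EP| = 19.1, P = (-41.08, -19.83). Then |VP| = |P − V| = 45.62.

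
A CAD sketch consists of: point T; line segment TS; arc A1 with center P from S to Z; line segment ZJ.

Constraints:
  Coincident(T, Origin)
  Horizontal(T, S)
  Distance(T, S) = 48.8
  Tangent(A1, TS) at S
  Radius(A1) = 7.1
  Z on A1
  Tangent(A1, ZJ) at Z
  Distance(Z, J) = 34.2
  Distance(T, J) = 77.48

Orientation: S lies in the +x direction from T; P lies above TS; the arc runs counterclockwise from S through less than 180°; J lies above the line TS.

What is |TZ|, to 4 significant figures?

55.50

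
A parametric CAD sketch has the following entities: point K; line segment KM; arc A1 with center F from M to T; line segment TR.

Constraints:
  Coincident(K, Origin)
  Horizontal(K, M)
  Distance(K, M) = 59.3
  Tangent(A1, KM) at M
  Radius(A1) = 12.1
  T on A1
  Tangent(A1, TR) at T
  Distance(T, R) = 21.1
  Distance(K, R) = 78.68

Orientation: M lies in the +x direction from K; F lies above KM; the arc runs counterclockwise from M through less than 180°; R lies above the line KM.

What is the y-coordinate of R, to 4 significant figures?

33.25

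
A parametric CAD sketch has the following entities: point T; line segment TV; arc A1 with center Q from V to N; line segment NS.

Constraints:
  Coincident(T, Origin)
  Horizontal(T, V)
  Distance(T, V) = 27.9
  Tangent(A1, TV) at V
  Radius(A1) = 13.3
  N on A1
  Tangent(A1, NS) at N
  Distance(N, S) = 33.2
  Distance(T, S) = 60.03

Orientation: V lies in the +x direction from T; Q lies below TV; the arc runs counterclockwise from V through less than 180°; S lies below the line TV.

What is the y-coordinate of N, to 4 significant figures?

-20.85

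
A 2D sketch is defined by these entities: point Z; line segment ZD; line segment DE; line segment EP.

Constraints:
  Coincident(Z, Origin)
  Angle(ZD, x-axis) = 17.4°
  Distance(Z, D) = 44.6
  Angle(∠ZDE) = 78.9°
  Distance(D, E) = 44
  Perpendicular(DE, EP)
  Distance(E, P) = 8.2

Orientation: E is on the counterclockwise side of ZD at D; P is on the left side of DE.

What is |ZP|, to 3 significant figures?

50.2

∠ZDE = 78.9°, so DE runs at 17.4° + (180° − 78.9°) = 118° from the x-axis; with |DE| = 44.0, E = D + 44.0·(cos 118°, sin 118°) = (21.6, 52.0). The perpendicularity gives EP at right angles to DE; with |EP| = 8.2 on the left of DE, P = E + 8.2·(-0.879, -0.477) = (14.4, 48.1). Then |ZP| = |P − Z| = 50.2.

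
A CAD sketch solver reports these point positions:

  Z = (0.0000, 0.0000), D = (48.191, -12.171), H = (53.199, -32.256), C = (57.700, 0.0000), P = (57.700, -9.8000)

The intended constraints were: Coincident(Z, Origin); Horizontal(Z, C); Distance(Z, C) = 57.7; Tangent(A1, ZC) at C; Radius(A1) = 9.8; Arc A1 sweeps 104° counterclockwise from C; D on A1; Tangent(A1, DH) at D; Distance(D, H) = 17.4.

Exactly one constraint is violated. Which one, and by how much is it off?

Distance(D, H) = 17.4 — off by 3.30.

Z = (0.00, 0.00) ✓; Z.y = 0.00, C.y = 0.00 ✓; |ZC| = 57.70 ✓; ∠(PC, CZ) = 90.00° ✓; |PC| = 9.800 ✓; bearing(P→D) − bearing(P→C) = 104.0° ✓; |PD| = 9.800 ✓; ∠(PD, DH) = 90.00° ✓; |DH| = 20.70 ✗.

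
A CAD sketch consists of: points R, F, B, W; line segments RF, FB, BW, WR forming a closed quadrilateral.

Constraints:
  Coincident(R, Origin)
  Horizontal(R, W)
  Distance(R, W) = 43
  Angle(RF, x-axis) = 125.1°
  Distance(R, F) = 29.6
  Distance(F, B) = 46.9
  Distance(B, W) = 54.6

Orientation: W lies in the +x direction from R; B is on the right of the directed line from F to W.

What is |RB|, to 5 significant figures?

22.775

Checks: |FB| = 46.90 ✓; |BW| = 54.60 ✓.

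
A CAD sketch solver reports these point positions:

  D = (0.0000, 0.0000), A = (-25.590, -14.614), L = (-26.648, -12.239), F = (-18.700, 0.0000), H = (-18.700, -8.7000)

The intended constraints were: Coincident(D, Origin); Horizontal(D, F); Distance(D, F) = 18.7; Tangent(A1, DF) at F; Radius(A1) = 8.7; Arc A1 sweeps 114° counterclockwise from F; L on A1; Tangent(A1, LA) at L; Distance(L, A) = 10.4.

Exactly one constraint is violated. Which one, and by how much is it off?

Distance(L, A) = 10.4 — off by 7.80.

D = (0.00, 0.00) ✓; D.y = 0.00, F.y = 0.00 ✓; |DF| = 18.70 ✓; ∠(HF, FD) = 90.00° ✓; |HF| = 8.700 ✓; bearing(H→L) − bearing(H→F) = 114.0° ✓; |HL| = 8.700 ✓; ∠(HL, LA) = 89.99° ✓; |LA| = 2.600 ✗.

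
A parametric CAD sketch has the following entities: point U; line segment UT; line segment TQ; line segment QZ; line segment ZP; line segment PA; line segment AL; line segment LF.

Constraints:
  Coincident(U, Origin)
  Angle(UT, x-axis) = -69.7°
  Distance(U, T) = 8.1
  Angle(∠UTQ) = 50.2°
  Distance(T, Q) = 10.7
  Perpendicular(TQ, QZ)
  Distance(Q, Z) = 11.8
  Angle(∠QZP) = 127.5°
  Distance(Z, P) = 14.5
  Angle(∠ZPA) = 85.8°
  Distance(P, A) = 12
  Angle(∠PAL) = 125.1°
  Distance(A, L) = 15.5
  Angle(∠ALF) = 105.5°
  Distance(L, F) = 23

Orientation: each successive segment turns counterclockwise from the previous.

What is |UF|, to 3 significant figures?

17.7

U is at the origin; UT runs at -69.7° with length 8.1, so T = (2.81, -7.60). ∠UTQ = 50.2° gives TQ at 60.1° from the x-axis; with |TQ| = 10.7, Q = (8.14, 1.68). The perpendicularity gives QZ at right angles to TQ, so QZ runs at 150°; with |QZ| = 11.8, Z = (-2.09, 7.56). ∠QZP = 127.5° gives ZP at -157° from the x-axis; with |ZP| = 14.5, P = (-15.5, 1.99). ∠ZPA = 85.8° gives PA at -63.2° from the x-axis; with |PA| = 12.0, A = (-10.1, -8.72). ∠PAL = 125.1° gives AL at -8.30° from the x-axis; with |AL| = 15.5, L = (5.28, -11.0). ∠ALF = 105.5° gives LF at 66.2° from the x-axis; with |LF| = 23.0, F = (14.6, 10.1). Then |UF| = |F − U| = 17.7.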